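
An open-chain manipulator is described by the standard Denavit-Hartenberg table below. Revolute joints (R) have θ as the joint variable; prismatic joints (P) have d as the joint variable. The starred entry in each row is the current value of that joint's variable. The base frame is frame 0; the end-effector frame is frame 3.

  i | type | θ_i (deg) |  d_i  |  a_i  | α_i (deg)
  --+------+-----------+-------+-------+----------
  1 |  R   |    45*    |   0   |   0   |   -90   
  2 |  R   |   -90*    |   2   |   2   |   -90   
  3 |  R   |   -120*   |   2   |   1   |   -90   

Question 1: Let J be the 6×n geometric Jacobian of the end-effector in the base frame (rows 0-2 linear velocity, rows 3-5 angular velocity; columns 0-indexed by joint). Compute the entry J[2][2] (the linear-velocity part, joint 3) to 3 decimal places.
0.866

axis z_2 = (0.7071,0.7071,-0.0000); lever o_n−o_2 = (0.8018,2.0266,-0.5000)
cross product → J_v[:, 2] = (-0.3536,0.3536,0.8660)
J_ω[:, 2] = z_2
entry J[2][2] = 0.8660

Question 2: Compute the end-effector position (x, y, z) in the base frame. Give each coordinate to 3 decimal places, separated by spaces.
after link 1: o_1 = (0.0000, 0.0000, 0.0000)
after link 2: o_2 = (-1.4142, 1.4142, 2.0000)
after link 3: o_3 = (-0.6124, 3.4408, 1.5000)

-0.612 3.441 1.500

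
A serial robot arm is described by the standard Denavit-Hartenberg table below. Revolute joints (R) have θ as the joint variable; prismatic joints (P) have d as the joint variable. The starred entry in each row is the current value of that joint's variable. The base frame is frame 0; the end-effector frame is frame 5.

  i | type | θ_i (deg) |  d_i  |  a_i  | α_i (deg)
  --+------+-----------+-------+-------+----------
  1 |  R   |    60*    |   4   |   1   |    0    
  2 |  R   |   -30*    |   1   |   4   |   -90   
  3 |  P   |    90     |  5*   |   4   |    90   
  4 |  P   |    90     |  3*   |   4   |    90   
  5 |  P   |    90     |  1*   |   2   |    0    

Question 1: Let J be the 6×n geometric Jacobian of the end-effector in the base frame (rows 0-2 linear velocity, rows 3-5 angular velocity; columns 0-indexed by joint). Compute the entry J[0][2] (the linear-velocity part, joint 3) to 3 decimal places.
-0.500

prismatic axis z_2 = (-0.5000,0.8660,0.0000)
J_v[:, 2] = z_2; J_ω[:, 2] = (0,0,0)
entry J[0][2] = -0.5000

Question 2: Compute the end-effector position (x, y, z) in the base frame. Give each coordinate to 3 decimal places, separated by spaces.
3.794 13.160 0.000

after link 1: o_1 = (0.5000, 0.8660, 4.0000)
after link 2: o_2 = (3.9641, 2.8660, 5.0000)
after link 3: o_3 = (1.4641, 7.1962, 1.0000)
after link 4: o_4 = (2.0622, 12.1603, 1.0000)
after link 5: o_5 = (3.7942, 13.1603, 0.0000)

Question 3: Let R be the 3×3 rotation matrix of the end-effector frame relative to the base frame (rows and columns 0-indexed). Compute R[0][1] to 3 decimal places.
0.500

End-effector y-axis (col 1 of R) = (0.5000,-0.8660,0.0000)
R[0][1] = 0.5000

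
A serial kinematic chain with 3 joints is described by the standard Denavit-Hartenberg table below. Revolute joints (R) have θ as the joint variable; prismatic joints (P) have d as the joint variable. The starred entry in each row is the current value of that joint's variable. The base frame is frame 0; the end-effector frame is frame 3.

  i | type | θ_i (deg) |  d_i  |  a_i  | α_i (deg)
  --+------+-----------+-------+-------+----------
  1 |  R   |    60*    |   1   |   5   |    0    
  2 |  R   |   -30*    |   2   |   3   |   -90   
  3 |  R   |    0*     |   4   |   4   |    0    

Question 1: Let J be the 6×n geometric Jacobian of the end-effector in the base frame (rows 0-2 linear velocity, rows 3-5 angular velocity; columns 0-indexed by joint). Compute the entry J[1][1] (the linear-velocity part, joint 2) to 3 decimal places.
4.062

axis z_1 = (0.0000,0.0000,1.0000); lever o_n−o_1 = (4.0622,6.9641,2.0000)
cross product → J_v[:, 1] = (-6.9641,4.0622,0.0000)
J_ω[:, 1] = z_1
entry J[1][1] = 4.0622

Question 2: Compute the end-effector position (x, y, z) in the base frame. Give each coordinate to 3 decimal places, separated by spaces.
6.562 11.294 3.000

after link 1: o_1 = (2.5000, 4.3301, 1.0000)
after link 2: o_2 = (5.0981, 5.8301, 3.0000)
after link 3: o_3 = (6.5622, 11.2942, 3.0000)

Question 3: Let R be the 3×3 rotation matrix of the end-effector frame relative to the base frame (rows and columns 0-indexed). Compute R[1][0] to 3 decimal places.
0.500

End-effector x-axis (col 0 of R) = (0.8660,0.5000,0.0000)
R[1][0] = 0.5000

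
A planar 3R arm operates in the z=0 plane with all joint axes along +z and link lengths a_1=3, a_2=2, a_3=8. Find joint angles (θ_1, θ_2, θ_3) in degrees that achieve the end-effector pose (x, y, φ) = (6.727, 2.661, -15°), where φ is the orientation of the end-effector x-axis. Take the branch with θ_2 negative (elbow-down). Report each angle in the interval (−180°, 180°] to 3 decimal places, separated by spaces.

wrist centre = target − a_3·(cos φ, sin φ) = (-1.0004, 4.7316)
cos θ_2 = (23.3884−3²−2²)/(2·3·2) = 0.8657; θ_2 = -30.0373° (elbow-down)
β = atan2(4.7316,-1.0004) = 101.9384°; ψ = atan2(-1.0011,4.7314) = -11.9471°
θ_1 = β − ψ = 113.8855°
θ_3 = φ − θ_1 − θ_2 = -98.8482° (wrapped to (-180°,180°])

113.886 -30.037 -98.848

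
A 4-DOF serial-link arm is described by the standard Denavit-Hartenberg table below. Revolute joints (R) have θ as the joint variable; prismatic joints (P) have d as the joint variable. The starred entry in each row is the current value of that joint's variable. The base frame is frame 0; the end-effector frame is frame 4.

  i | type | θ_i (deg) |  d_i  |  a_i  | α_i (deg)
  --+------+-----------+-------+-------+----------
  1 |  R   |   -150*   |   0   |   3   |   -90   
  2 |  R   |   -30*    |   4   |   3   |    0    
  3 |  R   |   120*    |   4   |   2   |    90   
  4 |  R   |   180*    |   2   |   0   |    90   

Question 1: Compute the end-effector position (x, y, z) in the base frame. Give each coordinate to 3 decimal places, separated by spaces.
-2.580 -10.727 -0.500

after link 1: o_1 = (-2.5981, -1.5000, 0.0000)
after link 2: o_2 = (-2.8481, -6.2631, 1.5000)
after link 3: o_3 = (-0.8481, -9.7272, -0.5000)
after link 4: o_4 = (-2.5801, -10.7272, -0.5000)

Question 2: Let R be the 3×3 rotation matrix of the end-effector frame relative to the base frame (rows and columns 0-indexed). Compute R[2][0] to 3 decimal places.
End-effector x-axis (col 0 of R) = (0.0000,0.0000,1.0000)
R[2][0] = 1.0000

1.000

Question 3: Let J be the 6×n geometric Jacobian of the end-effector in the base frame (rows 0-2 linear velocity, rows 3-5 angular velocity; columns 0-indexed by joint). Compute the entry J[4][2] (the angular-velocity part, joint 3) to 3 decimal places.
-0.866

axis z_2 = (0.5000,-0.8660,0.0000); lever o_n−o_2 = (0.2679,-4.4641,-2.0000)
cross product → J_v[:, 2] = (1.7321,1.0000,-2.0000)
J_ω[:, 2] = z_2
entry J[4][2] = -0.8660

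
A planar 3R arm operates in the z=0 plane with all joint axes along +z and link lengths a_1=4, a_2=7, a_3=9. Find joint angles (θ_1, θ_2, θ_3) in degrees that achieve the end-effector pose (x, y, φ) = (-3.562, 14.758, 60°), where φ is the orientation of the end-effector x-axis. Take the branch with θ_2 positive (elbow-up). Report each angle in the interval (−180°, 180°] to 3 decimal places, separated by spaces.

wrist centre = target − a_3·(cos φ, sin φ) = (-8.0620, 6.9638)
cos θ_2 = (113.4900−4²−7²)/(2·4·7) = 0.8659; θ_2 = 30.0153° (elbow-up)
β = atan2(6.9638,-8.0620) = 139.1803°; ψ = atan2(3.5016,10.0612) = 19.1894°
θ_1 = β − ψ = 119.9909°
θ_3 = φ − θ_1 − θ_2 = -90.0061° (wrapped to (-180°,180°])

119.991 30.015 -90.006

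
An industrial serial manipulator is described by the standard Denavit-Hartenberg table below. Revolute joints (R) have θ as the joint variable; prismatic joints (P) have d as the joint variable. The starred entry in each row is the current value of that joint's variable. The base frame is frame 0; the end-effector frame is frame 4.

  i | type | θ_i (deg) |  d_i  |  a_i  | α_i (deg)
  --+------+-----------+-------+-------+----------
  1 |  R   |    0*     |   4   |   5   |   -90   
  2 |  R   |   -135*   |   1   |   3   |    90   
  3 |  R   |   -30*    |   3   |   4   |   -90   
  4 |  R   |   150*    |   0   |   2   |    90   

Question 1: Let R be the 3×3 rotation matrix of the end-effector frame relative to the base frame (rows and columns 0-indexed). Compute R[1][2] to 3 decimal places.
-0.250

End-effector z-axis (col 2 of R) = (0.3062,-0.2500,0.9186)
R[1][2] = -0.2500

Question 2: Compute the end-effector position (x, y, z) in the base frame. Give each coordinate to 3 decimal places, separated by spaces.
after link 1: o_1 = (5.0000, 0.0000, 4.0000)
after link 2: o_2 = (2.8787, 1.0000, 6.1213)
after link 3: o_3 = (-1.6921, -1.0000, 6.4495)
after link 4: o_4 = (0.0756, -0.1340, 6.0959)

0.076 -0.134 6.096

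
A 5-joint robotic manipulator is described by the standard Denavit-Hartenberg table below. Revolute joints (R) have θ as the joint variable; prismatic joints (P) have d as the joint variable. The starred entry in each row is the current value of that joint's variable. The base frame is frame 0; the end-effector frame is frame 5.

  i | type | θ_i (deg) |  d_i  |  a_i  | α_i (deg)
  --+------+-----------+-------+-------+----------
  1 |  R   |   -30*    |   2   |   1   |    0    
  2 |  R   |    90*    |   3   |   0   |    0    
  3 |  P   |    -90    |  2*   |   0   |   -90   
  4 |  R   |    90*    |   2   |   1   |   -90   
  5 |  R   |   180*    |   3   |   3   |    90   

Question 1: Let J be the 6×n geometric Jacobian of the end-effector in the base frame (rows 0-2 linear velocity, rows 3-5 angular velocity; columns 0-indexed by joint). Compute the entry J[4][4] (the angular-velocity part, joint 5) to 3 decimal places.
axis z_4 = (-0.8660,0.5000,-0.0000); lever o_n−o_4 = (-2.5981,1.5000,3.0000)
cross product → J_v[:, 4] = (1.5000,2.5981,0.0000)
J_ω[:, 4] = z_4
entry J[4][4] = 0.5000

0.500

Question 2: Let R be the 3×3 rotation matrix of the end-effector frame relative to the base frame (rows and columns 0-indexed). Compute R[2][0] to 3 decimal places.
End-effector x-axis (col 0 of R) = (-0.0000,-0.0000,1.0000)
R[2][0] = 1.0000

1.000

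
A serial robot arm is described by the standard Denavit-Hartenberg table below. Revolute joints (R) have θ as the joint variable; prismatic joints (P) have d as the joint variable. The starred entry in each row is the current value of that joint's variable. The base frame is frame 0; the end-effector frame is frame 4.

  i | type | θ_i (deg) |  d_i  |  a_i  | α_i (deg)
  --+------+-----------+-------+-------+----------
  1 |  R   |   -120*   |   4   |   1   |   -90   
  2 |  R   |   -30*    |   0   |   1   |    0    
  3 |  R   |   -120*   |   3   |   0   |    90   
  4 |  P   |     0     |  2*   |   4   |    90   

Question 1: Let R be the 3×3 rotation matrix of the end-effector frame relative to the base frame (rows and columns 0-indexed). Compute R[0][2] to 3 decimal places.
-0.866

End-effector z-axis (col 2 of R) = (-0.8660,0.5000,-0.0000)
R[0][2] = -0.8660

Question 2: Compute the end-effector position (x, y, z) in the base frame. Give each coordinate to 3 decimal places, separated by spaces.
after link 1: o_1 = (-0.5000, -0.8660, 4.0000)
after link 2: o_2 = (-0.9330, -1.6160, 4.5000)
after link 3: o_3 = (1.6651, -3.1160, 4.5000)
after link 4: o_4 = (3.8971, 0.7500, 4.7679)

3.897 0.750 4.768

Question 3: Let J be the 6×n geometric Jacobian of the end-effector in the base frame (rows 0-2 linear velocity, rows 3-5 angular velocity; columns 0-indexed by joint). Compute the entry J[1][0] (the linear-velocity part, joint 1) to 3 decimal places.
3.897

axis z_0 = ẑ; lever o_n−o_0 = (3.8971,0.7500,4.7679)
cross product → J_v[:, 0] = (-0.7500,3.8971,0.0000)
J_ω[:, 0] = z_0
entry J[1][0] = 3.8971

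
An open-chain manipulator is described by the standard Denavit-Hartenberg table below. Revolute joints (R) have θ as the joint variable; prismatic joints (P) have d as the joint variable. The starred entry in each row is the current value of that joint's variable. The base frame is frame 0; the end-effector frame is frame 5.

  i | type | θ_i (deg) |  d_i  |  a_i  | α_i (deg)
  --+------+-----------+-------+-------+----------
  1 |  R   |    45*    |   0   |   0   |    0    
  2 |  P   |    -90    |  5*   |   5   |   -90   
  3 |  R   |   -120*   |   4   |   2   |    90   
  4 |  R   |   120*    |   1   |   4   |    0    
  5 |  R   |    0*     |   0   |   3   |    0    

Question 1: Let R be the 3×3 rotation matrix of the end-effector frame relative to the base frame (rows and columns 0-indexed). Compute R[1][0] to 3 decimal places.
0.436

End-effector x-axis (col 0 of R) = (0.7891,0.4356,-0.4330)
R[1][0] = 0.4356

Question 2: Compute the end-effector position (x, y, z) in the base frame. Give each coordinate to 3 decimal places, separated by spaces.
after link 1: o_1 = (0.0000, 0.0000, 0.0000)
after link 2: o_2 = (3.5355, -3.5355, 5.0000)
after link 3: o_3 = (5.6569, -0.0000, 6.7321)
after link 4: o_4 = (8.2011, 2.3548, 4.5000)
after link 5: o_5 = (10.5685, 3.6615, 3.2010)

10.569 3.662 3.201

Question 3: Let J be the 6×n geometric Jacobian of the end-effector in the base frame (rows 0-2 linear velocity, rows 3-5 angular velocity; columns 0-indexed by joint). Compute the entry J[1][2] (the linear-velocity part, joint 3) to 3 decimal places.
axis z_2 = (0.7071,0.7071,0.0000); lever o_n−o_2 = (7.0330,7.1971,-1.7990)
cross product → J_v[:, 2] = (-1.2721,1.2721,0.1160)
J_ω[:, 2] = z_2
entry J[1][2] = 1.2721

1.272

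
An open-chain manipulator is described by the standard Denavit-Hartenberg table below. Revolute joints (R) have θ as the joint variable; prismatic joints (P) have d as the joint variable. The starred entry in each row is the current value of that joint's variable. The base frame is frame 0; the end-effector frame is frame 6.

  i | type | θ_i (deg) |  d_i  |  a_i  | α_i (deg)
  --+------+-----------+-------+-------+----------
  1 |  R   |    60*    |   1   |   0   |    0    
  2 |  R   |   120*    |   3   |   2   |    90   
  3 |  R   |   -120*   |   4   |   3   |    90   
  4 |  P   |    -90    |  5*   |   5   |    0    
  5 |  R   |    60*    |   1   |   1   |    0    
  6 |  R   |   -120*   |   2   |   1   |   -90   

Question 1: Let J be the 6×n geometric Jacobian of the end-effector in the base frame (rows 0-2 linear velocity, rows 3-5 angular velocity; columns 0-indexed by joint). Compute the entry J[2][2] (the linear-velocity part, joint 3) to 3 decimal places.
-8.428

axis z_2 = (0.0000,1.0000,0.0000); lever o_n−o_2 = (8.4282,-2.0000,1.4019)
cross product → J_v[:, 2] = (1.4019,0.0000,-8.4282)
J_ω[:, 2] = z_2
entry J[2][2] = -8.4282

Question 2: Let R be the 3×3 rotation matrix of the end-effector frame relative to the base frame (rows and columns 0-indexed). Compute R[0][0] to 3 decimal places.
End-effector x-axis (col 0 of R) = (-0.4330,-0.5000,0.7500)
R[0][0] = -0.4330

-0.433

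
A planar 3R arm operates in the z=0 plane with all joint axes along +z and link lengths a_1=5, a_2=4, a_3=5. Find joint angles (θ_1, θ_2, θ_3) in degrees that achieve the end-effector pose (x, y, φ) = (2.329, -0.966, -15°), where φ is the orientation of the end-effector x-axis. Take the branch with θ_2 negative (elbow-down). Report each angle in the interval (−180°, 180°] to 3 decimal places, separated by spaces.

-134.996 -149.995 -90.009

wrist centre = target − a_3·(cos φ, sin φ) = (-2.5006, 0.3281)
cos θ_2 = (6.3608−5²−4²)/(2·5·4) = -0.8660; θ_2 = -149.9948° (elbow-down)
β = atan2(0.3281,-2.5006) = 172.5252°; ψ = atan2(-2.0003,1.5361) = -52.4786°
θ_1 = β − ψ = 225.0038°
θ_3 = φ − θ_1 − θ_2 = -90.0090° (wrapped to (-180°,180°])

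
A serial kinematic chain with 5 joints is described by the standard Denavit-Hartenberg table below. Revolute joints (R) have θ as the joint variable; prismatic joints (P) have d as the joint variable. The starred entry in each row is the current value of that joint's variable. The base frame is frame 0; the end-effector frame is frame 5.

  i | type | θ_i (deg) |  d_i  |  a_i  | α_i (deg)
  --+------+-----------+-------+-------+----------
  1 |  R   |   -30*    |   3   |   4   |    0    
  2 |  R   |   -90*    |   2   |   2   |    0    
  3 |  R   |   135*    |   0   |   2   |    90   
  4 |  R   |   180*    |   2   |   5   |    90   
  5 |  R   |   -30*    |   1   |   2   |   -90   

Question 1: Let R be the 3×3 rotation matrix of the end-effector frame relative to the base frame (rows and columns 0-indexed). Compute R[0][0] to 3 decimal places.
-0.966

End-effector x-axis (col 0 of R) = (-0.9659,0.2588,0.0000)
R[0][0] = -0.9659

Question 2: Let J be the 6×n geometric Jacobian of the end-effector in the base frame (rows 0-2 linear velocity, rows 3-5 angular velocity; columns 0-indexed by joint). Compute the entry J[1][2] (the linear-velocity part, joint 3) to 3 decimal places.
-4.312

axis z_2 = (0.0000,0.0000,1.0000); lever o_n−o_2 = (-4.3120,-2.1907,1.0000)
cross product → J_v[:, 2] = (2.1907,-4.3120,0.0000)
J_ω[:, 2] = z_2
entry J[1][2] = -4.3120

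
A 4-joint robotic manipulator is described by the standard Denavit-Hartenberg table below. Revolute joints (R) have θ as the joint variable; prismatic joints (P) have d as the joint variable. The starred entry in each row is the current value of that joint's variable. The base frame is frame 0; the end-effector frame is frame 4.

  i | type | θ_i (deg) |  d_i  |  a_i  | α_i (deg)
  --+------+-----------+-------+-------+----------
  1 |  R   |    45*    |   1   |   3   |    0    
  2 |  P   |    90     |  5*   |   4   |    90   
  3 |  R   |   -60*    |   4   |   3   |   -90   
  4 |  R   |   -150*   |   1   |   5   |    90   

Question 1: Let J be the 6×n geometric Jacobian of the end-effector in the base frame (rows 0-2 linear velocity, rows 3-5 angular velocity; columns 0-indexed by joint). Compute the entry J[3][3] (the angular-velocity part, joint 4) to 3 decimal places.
axis z_3 = (-0.6124,0.6124,0.5000); lever o_n−o_3 = (2.6863,0.8492,4.2500)
cross product → J_v[:, 3] = (2.1780,3.9457,-2.1651)
J_ω[:, 3] = z_3
entry J[3][3] = -0.6124

-0.612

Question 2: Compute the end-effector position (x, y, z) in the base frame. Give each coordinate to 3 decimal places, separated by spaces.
after link 1: o_1 = (2.1213, 2.1213, 1.0000)
after link 2: o_2 = (-0.7071, 4.9497, 6.0000)
after link 3: o_3 = (1.0607, 8.8388, 3.4019)
after link 4: o_4 = (3.7470, 9.6880, 7.6519)

3.747 9.688 7.652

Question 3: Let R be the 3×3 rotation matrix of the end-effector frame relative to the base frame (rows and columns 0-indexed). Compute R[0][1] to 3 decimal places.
-0.612

End-effector y-axis (col 1 of R) = (-0.6124,0.6124,0.5000)
R[0][1] = -0.6124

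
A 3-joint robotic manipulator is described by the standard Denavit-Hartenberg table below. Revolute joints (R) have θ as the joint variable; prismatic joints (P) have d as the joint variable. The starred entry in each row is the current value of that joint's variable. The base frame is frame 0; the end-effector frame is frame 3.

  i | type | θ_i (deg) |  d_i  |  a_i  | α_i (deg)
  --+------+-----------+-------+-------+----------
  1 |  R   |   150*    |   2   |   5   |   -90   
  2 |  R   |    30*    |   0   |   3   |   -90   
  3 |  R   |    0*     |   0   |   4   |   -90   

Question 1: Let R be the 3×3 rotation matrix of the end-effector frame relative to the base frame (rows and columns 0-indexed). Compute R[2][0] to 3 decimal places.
-0.500

End-effector x-axis (col 0 of R) = (-0.7500,0.4330,-0.5000)
R[2][0] = -0.5000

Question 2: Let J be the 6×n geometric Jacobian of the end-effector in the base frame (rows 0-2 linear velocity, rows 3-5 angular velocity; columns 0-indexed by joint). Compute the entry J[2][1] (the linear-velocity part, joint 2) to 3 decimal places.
-6.062

axis z_1 = (-0.5000,-0.8660,0.0000); lever o_n−o_1 = (-5.2500,3.0311,-3.5000)
cross product → J_v[:, 1] = (3.0311,-1.7500,-6.0622)
J_ω[:, 1] = z_1
entry J[2][1] = -6.0622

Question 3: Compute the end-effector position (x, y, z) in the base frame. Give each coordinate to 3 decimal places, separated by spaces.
after link 1: o_1 = (-4.3301, 2.5000, 2.0000)
after link 2: o_2 = (-6.5801, 3.7990, 0.5000)
after link 3: o_3 = (-9.5801, 5.5311, -1.5000)

-9.580 5.531 -1.500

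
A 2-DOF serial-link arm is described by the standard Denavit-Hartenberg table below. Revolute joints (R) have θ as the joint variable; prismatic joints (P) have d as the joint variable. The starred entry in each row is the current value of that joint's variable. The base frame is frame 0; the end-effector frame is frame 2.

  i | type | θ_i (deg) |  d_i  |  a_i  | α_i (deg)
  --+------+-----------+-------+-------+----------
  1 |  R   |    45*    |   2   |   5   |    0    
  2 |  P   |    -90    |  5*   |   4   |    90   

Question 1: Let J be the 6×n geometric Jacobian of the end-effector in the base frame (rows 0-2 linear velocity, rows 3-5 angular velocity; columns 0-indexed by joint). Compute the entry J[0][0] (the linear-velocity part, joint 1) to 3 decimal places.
-0.707

axis z_0 = ẑ; lever o_n−o_0 = (6.3640,0.7071,7.0000)
cross product → J_v[:, 0] = (-0.7071,6.3640,0.0000)
J_ω[:, 0] = z_0
entry J[0][0] = -0.7071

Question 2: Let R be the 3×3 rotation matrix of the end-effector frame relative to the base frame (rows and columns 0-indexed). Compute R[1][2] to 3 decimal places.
End-effector z-axis (col 2 of R) = (-0.7071,-0.7071,0.0000)
R[1][2] = -0.7071

-0.707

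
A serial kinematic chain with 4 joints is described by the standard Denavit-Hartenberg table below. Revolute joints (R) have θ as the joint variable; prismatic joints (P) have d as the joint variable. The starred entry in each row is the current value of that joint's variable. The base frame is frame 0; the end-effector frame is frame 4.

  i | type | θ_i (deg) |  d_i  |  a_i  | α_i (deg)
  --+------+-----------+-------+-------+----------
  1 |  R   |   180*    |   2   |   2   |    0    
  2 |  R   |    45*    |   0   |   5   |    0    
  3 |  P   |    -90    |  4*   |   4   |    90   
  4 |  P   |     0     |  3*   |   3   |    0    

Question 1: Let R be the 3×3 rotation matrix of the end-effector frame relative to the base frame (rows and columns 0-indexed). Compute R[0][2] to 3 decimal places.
0.707

End-effector z-axis (col 2 of R) = (0.7071,0.7071,0.0000)
R[0][2] = 0.7071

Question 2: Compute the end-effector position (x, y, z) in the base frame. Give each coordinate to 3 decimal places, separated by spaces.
after link 1: o_1 = (-2.0000, 0.0000, 2.0000)
after link 2: o_2 = (-5.5355, -3.5355, 2.0000)
after link 3: o_3 = (-8.3640, -0.7071, 6.0000)
after link 4: o_4 = (-8.3640, 3.5355, 6.0000)

-8.364 3.536 6.000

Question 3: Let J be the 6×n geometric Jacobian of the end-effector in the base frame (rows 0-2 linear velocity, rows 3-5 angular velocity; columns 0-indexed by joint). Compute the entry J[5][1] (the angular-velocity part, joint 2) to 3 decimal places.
axis z_1 = (0.0000,0.0000,1.0000); lever o_n−o_1 = (-6.3640,3.5355,4.0000)
cross product → J_v[:, 1] = (-3.5355,-6.3640,0.0000)
J_ω[:, 1] = z_1
entry J[5][1] = 1.0000

1.000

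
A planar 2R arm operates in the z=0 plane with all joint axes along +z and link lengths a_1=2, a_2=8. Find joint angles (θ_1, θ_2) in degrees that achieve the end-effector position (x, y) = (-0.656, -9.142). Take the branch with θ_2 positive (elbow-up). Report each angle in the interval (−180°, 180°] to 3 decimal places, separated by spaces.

cos θ_2 = (84.0065−2²−8²)/(2·2·8) = 0.5002; θ_2 = 59.9866° (elbow-up)
β = atan2(-9.1420,-0.6560) = -94.1043°; ψ = atan2(6.9273,6.0016) = 49.0951°
θ_1 = β − ψ = -143.1994°

-143.199 59.987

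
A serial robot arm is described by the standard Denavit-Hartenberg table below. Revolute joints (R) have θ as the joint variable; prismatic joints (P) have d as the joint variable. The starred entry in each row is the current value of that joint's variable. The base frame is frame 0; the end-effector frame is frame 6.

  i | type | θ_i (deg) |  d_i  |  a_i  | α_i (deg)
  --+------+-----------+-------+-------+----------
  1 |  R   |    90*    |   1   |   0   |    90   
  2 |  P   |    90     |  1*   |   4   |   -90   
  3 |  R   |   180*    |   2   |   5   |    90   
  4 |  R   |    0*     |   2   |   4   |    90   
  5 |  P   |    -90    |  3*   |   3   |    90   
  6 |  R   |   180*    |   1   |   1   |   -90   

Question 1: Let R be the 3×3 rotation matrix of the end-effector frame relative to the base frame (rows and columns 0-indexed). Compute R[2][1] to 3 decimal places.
-1.000

End-effector y-axis (col 1 of R) = (-0.0000,-0.0000,-1.0000)
R[2][1] = -1.0000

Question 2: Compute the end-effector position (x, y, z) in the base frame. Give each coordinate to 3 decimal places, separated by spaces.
after link 1: o_1 = (0.0000, 0.0000, 1.0000)
after link 2: o_2 = (1.0000, 0.0000, 5.0000)
after link 3: o_3 = (1.0000, -2.0000, 0.0000)
after link 4: o_4 = (-1.0000, -2.0000, -4.0000)
after link 5: o_5 = (2.0000, 1.0000, -4.0000)
after link 6: o_6 = (1.0000, 1.0000, -3.0000)

1.000 1.000 -3.000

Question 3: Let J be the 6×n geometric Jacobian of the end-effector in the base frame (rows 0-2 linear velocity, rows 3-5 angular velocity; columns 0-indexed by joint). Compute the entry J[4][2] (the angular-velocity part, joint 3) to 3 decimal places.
-1.000

axis z_2 = (-0.0000,-1.0000,0.0000); lever o_n−o_2 = (-0.0000,1.0000,-8.0000)
cross product → J_v[:, 2] = (8.0000,-0.0000,-0.0000)
J_ω[:, 2] = z_2
entry J[4][2] = -1.0000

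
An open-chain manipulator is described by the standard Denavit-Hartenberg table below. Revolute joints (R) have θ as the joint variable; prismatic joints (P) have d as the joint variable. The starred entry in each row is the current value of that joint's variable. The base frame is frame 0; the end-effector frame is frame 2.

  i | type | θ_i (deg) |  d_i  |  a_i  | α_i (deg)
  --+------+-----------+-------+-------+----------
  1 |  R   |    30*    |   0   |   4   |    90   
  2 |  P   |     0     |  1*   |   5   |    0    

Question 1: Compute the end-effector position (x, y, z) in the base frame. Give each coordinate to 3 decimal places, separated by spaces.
after link 1: o_1 = (3.4641, 2.0000, 0.0000)
after link 2: o_2 = (8.2942, 3.6340, 0.0000)

8.294 3.634 0.000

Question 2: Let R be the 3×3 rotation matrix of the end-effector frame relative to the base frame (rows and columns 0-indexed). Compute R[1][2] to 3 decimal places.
End-effector z-axis (col 2 of R) = (0.5000,-0.8660,0.0000)
R[1][2] = -0.8660

-0.866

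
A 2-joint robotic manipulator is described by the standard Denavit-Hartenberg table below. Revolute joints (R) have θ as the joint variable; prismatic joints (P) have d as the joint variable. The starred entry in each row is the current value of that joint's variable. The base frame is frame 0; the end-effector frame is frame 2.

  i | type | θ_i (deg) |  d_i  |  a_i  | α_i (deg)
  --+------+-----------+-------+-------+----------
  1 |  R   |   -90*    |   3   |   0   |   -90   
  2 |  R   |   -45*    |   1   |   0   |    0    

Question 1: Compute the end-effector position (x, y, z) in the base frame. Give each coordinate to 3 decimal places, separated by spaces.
1.000 0.000 3.000

after link 1: o_1 = (0.0000, 0.0000, 3.0000)
after link 2: o_2 = (1.0000, 0.0000, 3.0000)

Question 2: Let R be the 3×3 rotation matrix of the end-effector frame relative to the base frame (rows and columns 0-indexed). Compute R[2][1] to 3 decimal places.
End-effector y-axis (col 1 of R) = (0.0000,-0.7071,-0.7071)
R[2][1] = -0.7071

-0.707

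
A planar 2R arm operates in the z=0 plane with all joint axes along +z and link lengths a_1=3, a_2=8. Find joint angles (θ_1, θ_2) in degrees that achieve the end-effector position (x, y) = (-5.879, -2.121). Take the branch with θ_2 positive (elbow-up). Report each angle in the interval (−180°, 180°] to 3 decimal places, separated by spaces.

cos θ_2 = (39.0613−3²−8²)/(2·3·8) = -0.7071; θ_2 = 134.9959° (elbow-up)
β = atan2(-2.1210,-5.8790) = -160.1618°; ψ = atan2(5.6573,-2.6565) = 115.1531°
θ_1 = β − ψ = -275.3149°

84.685 134.996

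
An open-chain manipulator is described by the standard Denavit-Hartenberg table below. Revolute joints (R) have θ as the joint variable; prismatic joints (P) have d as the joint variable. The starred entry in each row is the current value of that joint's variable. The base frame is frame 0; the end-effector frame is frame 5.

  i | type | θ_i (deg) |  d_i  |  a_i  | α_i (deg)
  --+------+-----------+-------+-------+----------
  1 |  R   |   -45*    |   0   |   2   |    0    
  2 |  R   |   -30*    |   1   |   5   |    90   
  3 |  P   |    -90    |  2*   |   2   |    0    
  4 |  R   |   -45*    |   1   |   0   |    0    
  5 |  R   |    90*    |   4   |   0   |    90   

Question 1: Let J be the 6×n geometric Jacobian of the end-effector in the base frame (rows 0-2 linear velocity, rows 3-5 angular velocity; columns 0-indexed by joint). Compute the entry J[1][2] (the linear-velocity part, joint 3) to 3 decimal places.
-0.259

prismatic axis z_2 = (-0.9659,-0.2588,0.0000)
J_v[:, 2] = z_2; J_ω[:, 2] = (0,0,0)
entry J[1][2] = -0.2588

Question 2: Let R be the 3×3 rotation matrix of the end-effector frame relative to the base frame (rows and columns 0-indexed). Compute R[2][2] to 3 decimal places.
End-effector z-axis (col 2 of R) = (-0.1830,0.6830,-0.7071)
R[2][2] = -0.7071

-0.707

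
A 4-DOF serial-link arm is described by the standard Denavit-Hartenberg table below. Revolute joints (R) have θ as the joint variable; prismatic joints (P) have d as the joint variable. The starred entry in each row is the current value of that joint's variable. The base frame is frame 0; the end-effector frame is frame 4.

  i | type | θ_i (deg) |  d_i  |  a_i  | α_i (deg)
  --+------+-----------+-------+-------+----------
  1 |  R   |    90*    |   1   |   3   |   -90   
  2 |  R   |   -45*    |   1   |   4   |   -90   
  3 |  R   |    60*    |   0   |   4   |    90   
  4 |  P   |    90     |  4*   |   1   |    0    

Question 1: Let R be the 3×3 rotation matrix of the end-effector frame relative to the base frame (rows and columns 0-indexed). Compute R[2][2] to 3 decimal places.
0.612

End-effector z-axis (col 2 of R) = (-0.5000,0.6124,0.6124)
R[2][2] = 0.6124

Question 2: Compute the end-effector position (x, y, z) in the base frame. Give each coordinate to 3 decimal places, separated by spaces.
after link 1: o_1 = (0.0000, 3.0000, 1.0000)
after link 2: o_2 = (-1.0000, 5.8284, 3.8284)
after link 3: o_3 = (2.4641, 7.2426, 5.2426)
after link 4: o_4 = (0.4641, 10.3992, 6.9850)

0.464 10.399 6.985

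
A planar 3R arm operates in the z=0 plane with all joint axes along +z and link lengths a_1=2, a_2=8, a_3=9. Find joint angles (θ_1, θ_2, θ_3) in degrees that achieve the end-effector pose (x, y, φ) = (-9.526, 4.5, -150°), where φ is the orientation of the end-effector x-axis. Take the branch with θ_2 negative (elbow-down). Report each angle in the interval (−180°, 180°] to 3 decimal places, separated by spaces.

150.000 -60.002 120.002

wrist centre = target − a_3·(cos φ, sin φ) = (-1.7318, 9.0000)
cos θ_2 = (83.9990−2²−8²)/(2·2·8) = 0.5000; θ_2 = -60.0020° (elbow-down)
β = atan2(9.0000,-1.7318) = 100.8917°; ψ = atan2(-6.9283,5.9998) = -49.1083°
θ_1 = β − ψ = 150.0000°
θ_3 = φ − θ_1 − θ_2 = 120.0020° (wrapped to (-180°,180°])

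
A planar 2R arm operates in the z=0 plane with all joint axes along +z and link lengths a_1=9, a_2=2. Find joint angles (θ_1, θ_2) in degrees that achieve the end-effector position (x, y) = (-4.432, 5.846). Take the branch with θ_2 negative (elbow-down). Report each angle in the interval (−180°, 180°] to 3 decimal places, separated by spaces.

cos θ_2 = (53.8183−9²−2²)/(2·9·2) = -0.8662; θ_2 = -150.0151° (elbow-down)
β = atan2(5.8460,-4.4320) = 127.1667°; ψ = atan2(-0.9995,7.2677) = -7.8309°
θ_1 = β − ψ = 134.9976°

134.998 -150.015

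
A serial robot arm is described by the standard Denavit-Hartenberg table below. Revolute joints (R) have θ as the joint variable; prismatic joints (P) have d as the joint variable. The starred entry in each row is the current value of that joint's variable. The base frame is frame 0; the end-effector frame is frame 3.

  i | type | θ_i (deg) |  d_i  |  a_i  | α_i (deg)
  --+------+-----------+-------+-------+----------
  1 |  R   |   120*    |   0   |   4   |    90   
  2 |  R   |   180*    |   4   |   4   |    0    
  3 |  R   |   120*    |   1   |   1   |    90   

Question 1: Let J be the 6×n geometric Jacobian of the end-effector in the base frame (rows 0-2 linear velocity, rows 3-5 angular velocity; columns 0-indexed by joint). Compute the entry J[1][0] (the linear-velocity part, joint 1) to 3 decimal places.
4.080

axis z_0 = ẑ; lever o_n−o_0 = (4.0801,2.9330,-0.8660)
cross product → J_v[:, 0] = (-2.9330,4.0801,0.0000)
J_ω[:, 0] = z_0
entry J[1][0] = 4.0801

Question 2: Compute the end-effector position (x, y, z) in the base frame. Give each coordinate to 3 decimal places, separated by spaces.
4.080 2.933 -0.866

after link 1: o_1 = (-2.0000, 3.4641, 0.0000)
after link 2: o_2 = (3.4641, 2.0000, 0.0000)
after link 3: o_3 = (4.0801, 2.9330, -0.8660)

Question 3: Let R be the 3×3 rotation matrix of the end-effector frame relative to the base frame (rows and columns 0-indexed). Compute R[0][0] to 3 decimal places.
End-effector x-axis (col 0 of R) = (-0.2500,0.4330,-0.8660)
R[0][0] = -0.2500

-0.250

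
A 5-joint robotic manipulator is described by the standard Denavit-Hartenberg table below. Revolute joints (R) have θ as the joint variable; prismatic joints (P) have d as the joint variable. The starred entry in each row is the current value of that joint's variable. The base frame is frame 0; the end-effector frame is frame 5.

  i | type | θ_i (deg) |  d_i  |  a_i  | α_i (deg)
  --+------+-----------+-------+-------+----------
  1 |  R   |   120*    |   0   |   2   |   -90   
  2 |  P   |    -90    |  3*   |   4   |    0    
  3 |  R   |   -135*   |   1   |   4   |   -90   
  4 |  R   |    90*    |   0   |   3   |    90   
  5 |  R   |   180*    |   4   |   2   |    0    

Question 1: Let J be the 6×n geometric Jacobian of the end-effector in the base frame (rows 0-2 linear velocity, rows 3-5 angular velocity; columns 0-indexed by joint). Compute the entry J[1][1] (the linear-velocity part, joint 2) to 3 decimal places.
prismatic axis z_1 = (-0.8660,-0.5000,0.0000)
J_v[:, 1] = z_1; J_ω[:, 1] = (0,0,0)
entry J[1][1] = -0.5000

-0.500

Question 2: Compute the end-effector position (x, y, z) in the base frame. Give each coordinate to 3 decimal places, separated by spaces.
-0.770 -4.667 -1.657

after link 1: o_1 = (-1.0000, 1.7321, 0.0000)
after link 2: o_2 = (-3.5981, 0.2321, 4.0000)
after link 3: o_3 = (-3.0499, -2.7174, 1.1716)
after link 4: o_4 = (-0.4518, -1.2174, 1.1716)
after link 5: o_5 = (-0.7696, -4.6669, -1.6569)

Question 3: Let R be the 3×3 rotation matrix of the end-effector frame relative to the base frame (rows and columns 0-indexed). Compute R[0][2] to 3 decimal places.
0.354

End-effector z-axis (col 2 of R) = (0.3536,-0.6124,-0.7071)
R[0][2] = 0.3536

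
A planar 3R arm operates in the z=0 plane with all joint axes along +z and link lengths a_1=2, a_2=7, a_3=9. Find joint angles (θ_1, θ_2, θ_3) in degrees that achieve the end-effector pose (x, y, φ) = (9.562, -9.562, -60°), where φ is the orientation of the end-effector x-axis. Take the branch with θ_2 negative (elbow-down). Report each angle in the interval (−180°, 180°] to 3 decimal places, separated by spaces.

wrist centre = target − a_3·(cos φ, sin φ) = (5.0620, -1.7678)
cos θ_2 = (28.7489−2²−7²)/(2·2·7) = -0.8661; θ_2 = -150.0099° (elbow-down)
β = atan2(-1.7678,5.0620) = -19.2504°; ψ = atan2(-3.4989,-4.0628) = -139.2643°
θ_1 = β − ψ = 120.0139°
θ_3 = φ − θ_1 − θ_2 = -30.0040° (wrapped to (-180°,180°])

120.014 -150.010 -30.004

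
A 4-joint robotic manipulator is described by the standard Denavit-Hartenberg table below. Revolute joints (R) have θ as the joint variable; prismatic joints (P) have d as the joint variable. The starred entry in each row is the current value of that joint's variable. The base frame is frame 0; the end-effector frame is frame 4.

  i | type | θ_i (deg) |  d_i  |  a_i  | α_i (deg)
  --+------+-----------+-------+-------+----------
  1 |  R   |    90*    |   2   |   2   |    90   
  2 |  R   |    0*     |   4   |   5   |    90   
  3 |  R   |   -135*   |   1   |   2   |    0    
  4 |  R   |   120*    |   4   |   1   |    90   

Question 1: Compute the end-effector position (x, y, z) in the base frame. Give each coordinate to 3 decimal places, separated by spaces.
2.327 6.552 -3.000

after link 1: o_1 = (0.0000, 2.0000, 2.0000)
after link 2: o_2 = (4.0000, 7.0000, 2.0000)
after link 3: o_3 = (2.5858, 5.5858, 1.0000)
after link 4: o_4 = (2.3270, 6.5517, -3.0000)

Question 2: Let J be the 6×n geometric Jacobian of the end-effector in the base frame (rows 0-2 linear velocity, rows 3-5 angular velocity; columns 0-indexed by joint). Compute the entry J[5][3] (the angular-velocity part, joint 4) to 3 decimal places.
-1.000

axis z_3 = (0.0000,-0.0000,-1.0000); lever o_n−o_3 = (-0.2588,0.9659,-4.0000)
cross product → J_v[:, 3] = (0.9659,0.2588,0.0000)
J_ω[:, 3] = z_3
entry J[5][3] = -1.0000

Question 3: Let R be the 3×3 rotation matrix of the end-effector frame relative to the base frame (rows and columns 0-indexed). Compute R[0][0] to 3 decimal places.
End-effector x-axis (col 0 of R) = (-0.2588,0.9659,-0.0000)
R[0][0] = -0.2588

-0.259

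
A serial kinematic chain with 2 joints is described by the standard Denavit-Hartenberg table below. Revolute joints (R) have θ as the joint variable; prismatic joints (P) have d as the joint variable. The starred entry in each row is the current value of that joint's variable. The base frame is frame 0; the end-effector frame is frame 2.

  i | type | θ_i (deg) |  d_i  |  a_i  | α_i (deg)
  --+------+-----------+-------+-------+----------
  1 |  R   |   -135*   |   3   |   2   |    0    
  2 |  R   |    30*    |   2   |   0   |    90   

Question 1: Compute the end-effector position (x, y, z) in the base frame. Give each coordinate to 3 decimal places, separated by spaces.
-1.414 -1.414 5.000

after link 1: o_1 = (-1.4142, -1.4142, 3.0000)
after link 2: o_2 = (-1.4142, -1.4142, 5.0000)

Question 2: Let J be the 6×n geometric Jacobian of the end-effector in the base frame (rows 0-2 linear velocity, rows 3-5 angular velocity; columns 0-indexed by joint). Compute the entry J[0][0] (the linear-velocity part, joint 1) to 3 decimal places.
axis z_0 = ẑ; lever o_n−o_0 = (-1.4142,-1.4142,5.0000)
cross product → J_v[:, 0] = (1.4142,-1.4142,0.0000)
J_ω[:, 0] = z_0
entry J[0][0] = 1.4142

1.414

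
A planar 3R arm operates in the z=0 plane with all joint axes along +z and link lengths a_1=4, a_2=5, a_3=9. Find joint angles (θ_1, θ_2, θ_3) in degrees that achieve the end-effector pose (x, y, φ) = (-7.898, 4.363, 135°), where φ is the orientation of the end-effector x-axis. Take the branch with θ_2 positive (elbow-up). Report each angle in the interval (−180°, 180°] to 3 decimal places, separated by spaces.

134.996 150.005 -150.001

wrist centre = target − a_3·(cos φ, sin φ) = (-1.5340, -2.0010)
cos θ_2 = (6.3571−4²−5²)/(2·4·5) = -0.8661; θ_2 = 150.0053° (elbow-up)
β = atan2(-2.0010,-1.5340) = -127.4756°; ψ = atan2(2.4996,-0.3304) = 97.5289°
θ_1 = β − ψ = -225.0045°
θ_3 = φ − θ_1 − θ_2 = -150.0008° (wrapped to (-180°,180°])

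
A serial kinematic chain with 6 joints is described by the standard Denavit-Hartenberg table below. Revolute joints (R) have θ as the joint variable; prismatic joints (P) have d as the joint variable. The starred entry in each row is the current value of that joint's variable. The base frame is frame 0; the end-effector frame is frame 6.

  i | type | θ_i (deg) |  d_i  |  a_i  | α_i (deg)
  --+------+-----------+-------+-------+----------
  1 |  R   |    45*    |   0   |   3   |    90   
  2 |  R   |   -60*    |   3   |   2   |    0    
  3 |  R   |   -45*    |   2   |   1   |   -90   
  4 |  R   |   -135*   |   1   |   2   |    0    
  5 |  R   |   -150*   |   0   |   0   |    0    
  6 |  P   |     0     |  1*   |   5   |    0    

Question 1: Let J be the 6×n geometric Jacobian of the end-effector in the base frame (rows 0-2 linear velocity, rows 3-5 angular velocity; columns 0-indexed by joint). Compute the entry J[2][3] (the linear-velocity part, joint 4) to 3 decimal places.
axis z_3 = (0.6830,0.6830,-0.2588); lever o_n−o_3 = (-1.0271,3.8031,-0.4016)
cross product → J_v[:, 3] = (0.7100,0.5401,3.2990)
J_ω[:, 3] = z_3
entry J[2][3] = 3.2990

3.299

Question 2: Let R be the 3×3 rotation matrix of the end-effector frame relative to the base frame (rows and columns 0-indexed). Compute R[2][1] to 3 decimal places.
End-effector y-axis (col 1 of R) = (-0.0062,0.3598,0.9330)
R[2][1] = 0.9330

0.933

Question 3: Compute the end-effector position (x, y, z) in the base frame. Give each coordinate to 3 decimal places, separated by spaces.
after link 1: o_1 = (2.1213, 2.1213, 0.0000)
after link 2: o_2 = (4.9497, 0.7071, -1.7321)
after link 3: o_3 = (6.1809, -0.8901, -2.6980)
after link 4: o_4 = (8.1228, -0.9483, -1.5908)
after link 5: o_5 = (8.1228, -0.9483, -1.5908)
after link 6: o_6 = (5.1539, 2.9130, -3.0996)

5.154 2.913 -3.100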